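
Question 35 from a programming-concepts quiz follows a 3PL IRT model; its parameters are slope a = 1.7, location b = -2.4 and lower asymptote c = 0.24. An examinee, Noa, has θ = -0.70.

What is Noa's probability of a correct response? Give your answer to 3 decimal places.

P(θ) = c + (1 − c) · 1 / (1 + exp(−a(θ − b)))
Exponent: 1.7 × (-0.70 − (-2.4)) = 2.8900
1/(1 + e^{-2.8900}) = 0.9473
P = 0.24 + 0.76 × 0.9473 = 0.9600

0.960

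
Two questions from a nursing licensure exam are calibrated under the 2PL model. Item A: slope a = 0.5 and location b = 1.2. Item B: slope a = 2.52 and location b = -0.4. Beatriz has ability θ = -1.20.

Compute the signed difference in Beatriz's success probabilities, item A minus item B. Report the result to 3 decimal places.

P(θ) = 1 / (1 + exp(−a(θ − b)))
P_A = 0.2315
P_B = 0.1175
P_A − P_B = 0.1139

0.114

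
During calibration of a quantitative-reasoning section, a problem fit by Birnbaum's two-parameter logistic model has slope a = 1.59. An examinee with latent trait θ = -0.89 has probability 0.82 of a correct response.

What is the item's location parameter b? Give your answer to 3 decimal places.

P(θ) = 1 / (1 + exp(−a(θ − b)))
logit(0.82) = ln(0.82/0.18) = 1.5163
b = θ − logit/(a) = -0.89 − 1.5163/1.5900 = -1.8437

-1.844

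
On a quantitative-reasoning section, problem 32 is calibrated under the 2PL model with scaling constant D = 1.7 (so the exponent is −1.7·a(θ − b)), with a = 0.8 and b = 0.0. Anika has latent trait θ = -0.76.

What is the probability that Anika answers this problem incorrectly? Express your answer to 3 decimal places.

0.738

P(θ) = 1 / (1 + exp(−D·a(θ − b)))
Exponent: 1.7 × 0.8 × (-0.76 − 0.0) = -1.0336
1/(1 + e^{1.0336}) = 0.2624
P = 0.2624
P(incorrect) = 1 − 0.2624 = 0.7376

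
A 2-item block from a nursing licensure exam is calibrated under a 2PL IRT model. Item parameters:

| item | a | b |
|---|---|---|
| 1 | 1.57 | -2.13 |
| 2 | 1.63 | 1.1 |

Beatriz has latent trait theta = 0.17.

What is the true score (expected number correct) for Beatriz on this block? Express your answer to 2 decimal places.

1.15

P(theta) = 1 / (1 + exp(−a(theta − b)))
P_1 = 1/(1+e^{-3.6110}) = 0.9737
P_2 = 1/(1+e^{1.5159}) = 0.1801
E[score] = 0.9737 + 0.1801 = 1.1538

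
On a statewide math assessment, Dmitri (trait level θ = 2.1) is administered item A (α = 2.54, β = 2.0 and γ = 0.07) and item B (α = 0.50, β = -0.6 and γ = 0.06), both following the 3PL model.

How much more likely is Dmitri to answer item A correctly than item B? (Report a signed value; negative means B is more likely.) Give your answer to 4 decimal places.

P(θ) = γ + (1 − γ) · 1 / (1 + exp(−α(θ − β)))
P_A = 0.5937
P_B = 0.8065
P_A − P_B = -0.2127

-0.2127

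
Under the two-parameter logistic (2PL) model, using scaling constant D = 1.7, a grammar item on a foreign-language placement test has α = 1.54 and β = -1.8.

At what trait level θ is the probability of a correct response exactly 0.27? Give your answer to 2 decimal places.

P(θ) = 1 / (1 + exp(−D·α(θ − β)))
logit = ln(0.2700/0.7300) = -0.9946
θ = β + logit/(1.7·α) = -1.8 + (-0.9946)/2.6180 = -2.1799

-2.18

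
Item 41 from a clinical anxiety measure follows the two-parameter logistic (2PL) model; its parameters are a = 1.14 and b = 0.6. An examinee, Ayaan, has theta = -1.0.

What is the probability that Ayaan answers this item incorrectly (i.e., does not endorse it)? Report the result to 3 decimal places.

P(theta) = 1 / (1 + exp(−a(theta − b)))
Exponent: 1.14 × (-1.0 − 0.6) = -1.8240
1/(1 + e^{1.8240}) = 0.1390
P(incorrect) = 1 − 0.1390 = 0.8610

0.861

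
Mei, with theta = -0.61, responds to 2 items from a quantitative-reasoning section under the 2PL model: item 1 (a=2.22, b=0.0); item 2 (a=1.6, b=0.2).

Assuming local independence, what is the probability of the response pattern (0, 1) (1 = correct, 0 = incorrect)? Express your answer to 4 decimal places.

0.1708

P(theta) = 1 / (1 + exp(−a(theta − b)))
P_1 = 1/(1+e^{1.3542}) = 0.2052
P_2 = 1/(1+e^{1.2960}) = 0.2148
L = (1−P_1) × P_2 = 0.7948 × 0.2148 = 0.17076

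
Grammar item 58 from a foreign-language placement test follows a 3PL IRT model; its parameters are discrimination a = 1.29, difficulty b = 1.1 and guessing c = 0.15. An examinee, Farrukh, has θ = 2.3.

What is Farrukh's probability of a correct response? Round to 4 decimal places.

0.8509

P(θ) = c + (1 − c) · 1 / (1 + exp(−a(θ − b)))
Exponent: 1.29 × (2.3 − 1.1) = 1.5480
1/(1 + e^{-1.5480}) = 0.8246
P = 0.15 + 0.85 × 0.8246 = 0.8509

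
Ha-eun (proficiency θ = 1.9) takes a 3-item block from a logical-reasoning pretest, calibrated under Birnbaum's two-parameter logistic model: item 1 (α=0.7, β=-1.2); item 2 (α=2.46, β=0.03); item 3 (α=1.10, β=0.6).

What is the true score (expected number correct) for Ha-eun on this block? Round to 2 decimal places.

2.69

P(θ) = 1 / (1 + exp(−α(θ − β)))
P_1 = 1/(1+e^{-2.1700}) = 0.8975
P_2 = 1/(1+e^{-4.6002}) = 0.9901
P_3 = 1/(1+e^{-1.4300}) = 0.8069
E[score] = 0.8975 + 0.9901 + 0.8069 = 2.6945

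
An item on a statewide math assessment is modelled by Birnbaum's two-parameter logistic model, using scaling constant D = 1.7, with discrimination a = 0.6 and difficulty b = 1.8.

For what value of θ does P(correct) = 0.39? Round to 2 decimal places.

P(θ) = 1 / (1 + exp(−D·a(θ − b)))
logit = ln(0.3900/0.6100) = -0.4473
θ = b + logit/(1.7·a) = 1.8 + (-0.4473)/1.0200 = 1.3615

1.36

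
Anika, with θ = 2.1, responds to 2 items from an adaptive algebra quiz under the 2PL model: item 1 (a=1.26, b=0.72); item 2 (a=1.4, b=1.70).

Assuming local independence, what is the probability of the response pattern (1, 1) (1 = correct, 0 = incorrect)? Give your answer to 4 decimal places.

0.5413

P(θ) = 1 / (1 + exp(−a(θ − b)))
P_1 = 1/(1+e^{-1.7388}) = 0.8505
P_2 = 1/(1+e^{-0.5600}) = 0.6365
L = P_1 × P_2 = 0.8505 × 0.6365 = 0.54132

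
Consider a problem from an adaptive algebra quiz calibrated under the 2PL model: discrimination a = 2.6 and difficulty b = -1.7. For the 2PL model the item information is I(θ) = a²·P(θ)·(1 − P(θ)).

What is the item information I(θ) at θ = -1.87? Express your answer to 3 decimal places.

1.610

P = 1/(1+e^{0.4420}) = 0.3913
P(1−P) = 0.3913 × 0.6087 = 0.2382
I = a² × P(1−P) = 2.6² × 0.2382 = 1.61007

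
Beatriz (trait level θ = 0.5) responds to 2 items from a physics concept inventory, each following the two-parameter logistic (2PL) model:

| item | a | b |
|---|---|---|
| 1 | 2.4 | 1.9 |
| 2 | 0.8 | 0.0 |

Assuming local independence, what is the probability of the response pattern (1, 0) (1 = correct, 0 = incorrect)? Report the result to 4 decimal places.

0.0135

P(θ) = 1 / (1 + exp(−a(θ − b)))
P_1 = 1/(1+e^{3.3600}) = 0.0336
P_2 = 1/(1+e^{-0.4000}) = 0.5987
L = P_1 × (1−P_2) = 0.0336 × 0.4013 = 0.01347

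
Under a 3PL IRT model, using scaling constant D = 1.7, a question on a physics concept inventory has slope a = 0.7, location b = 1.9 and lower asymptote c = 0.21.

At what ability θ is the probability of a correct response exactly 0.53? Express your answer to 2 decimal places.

1.58

P(θ) = c + (1 − c) · 1 / (1 + exp(−D·a(θ − b)))
Remove guessing floor: (0.53 − 0.21)/(1 − 0.21) = 0.4051
logit = ln(0.4051/0.5949) = -0.3844
θ = b + logit/(1.7·a) = 1.9 + (-0.3844)/1.1900 = 1.5770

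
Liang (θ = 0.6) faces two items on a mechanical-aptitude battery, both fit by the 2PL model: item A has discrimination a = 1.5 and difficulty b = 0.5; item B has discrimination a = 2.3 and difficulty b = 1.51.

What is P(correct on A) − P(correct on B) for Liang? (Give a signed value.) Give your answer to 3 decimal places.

P(θ) = 1 / (1 + exp(−a(θ − b)))
P_A = 0.5374
P_B = 0.1098
P_A − P_B = 0.4277

0.428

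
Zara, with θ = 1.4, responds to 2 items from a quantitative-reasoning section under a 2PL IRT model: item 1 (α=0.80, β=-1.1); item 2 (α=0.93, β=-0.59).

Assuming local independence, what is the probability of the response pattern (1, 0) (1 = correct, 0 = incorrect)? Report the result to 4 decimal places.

0.1196

P(θ) = 1 / (1 + exp(−α(θ − β)))
P_1 = 1/(1+e^{-2.0000}) = 0.8808
P_2 = 1/(1+e^{-1.8507}) = 0.8642
L = P_1 × (1−P_2) = 0.8808 × 0.1358 = 0.11960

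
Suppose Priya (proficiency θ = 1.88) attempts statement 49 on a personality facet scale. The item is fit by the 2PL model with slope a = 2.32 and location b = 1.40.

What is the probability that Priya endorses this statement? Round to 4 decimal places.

P(θ) = 1 / (1 + exp(−a(θ − b)))
Exponent: 2.32 × (1.88 − 1.40) = 1.1136
1/(1 + e^{-1.1136}) = 0.7528

0.7528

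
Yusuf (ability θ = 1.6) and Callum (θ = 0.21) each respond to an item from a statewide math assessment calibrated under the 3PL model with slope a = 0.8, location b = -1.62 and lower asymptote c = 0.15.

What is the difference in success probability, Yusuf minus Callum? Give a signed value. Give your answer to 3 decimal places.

P(θ) = c + (1 − c) · 1 / (1 + exp(−a(θ − b)))
P(Yusuf) = 0.9399  [exponent 2.5760]
P(Callum) = 0.8403  [exponent 1.4640]
Difference = 0.9399 − 0.8403 = 0.0996

0.100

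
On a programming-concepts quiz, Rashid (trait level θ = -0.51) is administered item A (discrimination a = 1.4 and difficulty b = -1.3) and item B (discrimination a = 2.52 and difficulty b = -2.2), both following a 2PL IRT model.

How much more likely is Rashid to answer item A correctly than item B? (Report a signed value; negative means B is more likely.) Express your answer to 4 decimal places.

P(θ) = 1 / (1 + exp(−a(θ − b)))
P_A = 0.7514
P_B = 0.9861
P_A − P_B = -0.2347

-0.2347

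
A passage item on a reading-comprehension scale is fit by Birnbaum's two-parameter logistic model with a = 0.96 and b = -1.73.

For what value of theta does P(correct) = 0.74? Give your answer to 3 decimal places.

P(theta) = 1 / (1 + exp(−a(theta − b)))
logit = ln(0.7400/0.2600) = 1.0460
theta = b + logit/(a) = -1.73 + 1.0460/0.9600 = -0.6404

-0.640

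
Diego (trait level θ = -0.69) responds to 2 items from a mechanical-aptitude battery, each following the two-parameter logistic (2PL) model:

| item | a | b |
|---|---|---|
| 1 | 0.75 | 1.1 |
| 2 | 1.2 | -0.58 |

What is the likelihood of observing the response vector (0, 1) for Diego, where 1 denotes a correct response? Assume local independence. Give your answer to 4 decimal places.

0.3703

P(θ) = 1 / (1 + exp(−a(θ − b)))
P_1 = 1/(1+e^{1.3425}) = 0.2071
P_2 = 1/(1+e^{0.1320}) = 0.4670
L = (1−P_1) × P_2 = 0.7929 × 0.4670 = 0.37032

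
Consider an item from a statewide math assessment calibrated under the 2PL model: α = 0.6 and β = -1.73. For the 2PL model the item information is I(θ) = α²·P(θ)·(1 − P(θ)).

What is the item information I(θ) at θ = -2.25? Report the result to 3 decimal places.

P = 1/(1+e^{0.3120}) = 0.4226
P(1−P) = 0.4226 × 0.5774 = 0.2440
I = α² × P(1−P) = 0.6² × 0.2440 = 0.08784

0.088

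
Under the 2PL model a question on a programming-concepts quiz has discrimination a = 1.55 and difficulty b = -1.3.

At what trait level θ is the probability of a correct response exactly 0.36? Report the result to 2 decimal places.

-1.67

P(θ) = 1 / (1 + exp(−a(θ − b)))
logit = ln(0.3600/0.6400) = -0.5754
θ = b + logit/(a) = -1.3 + (-0.5754)/1.5500 = -1.6712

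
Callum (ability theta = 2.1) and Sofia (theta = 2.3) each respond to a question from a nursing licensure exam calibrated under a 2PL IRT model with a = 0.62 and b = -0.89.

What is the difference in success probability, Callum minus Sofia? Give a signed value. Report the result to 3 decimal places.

P(theta) = 1 / (1 + exp(−a(theta − b)))
P(Callum) = 0.8646  [exponent 1.8538]
P(Sofia) = 0.8784  [exponent 1.9778]
Difference = 0.8646 − 0.8784 = -0.0139

-0.014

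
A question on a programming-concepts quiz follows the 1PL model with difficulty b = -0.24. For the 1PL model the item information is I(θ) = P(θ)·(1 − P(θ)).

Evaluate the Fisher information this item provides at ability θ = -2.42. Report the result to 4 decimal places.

0.0912

P = 1/(1+e^{2.1800}) = 0.1016
P(1−P) = 0.1016 × 0.8984 = 0.0912
I = P(1−P) = 0.09125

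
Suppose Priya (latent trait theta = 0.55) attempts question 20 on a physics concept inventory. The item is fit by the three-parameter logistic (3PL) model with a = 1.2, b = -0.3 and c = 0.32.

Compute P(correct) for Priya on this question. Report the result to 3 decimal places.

P(theta) = c + (1 − c) · 1 / (1 + exp(−a(theta − b)))
Exponent: 1.2 × (0.55 − (-0.3)) = 1.0200
1/(1 + e^{-1.0200}) = 0.7350
P = 0.32 + 0.68 × 0.7350 = 0.8198

0.820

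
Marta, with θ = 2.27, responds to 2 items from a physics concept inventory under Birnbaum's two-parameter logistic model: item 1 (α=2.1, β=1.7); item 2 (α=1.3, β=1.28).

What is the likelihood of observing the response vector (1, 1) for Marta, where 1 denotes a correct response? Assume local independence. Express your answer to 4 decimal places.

P(θ) = 1 / (1 + exp(−α(θ − β)))
P_1 = 1/(1+e^{-1.1970}) = 0.7680
P_2 = 1/(1+e^{-1.2870}) = 0.7836
L = P_1 × P_2 = 0.7680 × 0.7836 = 0.60183

0.6018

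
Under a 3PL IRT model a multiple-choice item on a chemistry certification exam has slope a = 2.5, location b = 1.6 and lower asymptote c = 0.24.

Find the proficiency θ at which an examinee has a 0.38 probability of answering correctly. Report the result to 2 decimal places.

P(θ) = c + (1 − c) · 1 / (1 + exp(−a(θ − b)))
Remove guessing floor: (0.38 − 0.24)/(1 − 0.24) = 0.1842
logit = ln(0.1842/0.8158) = -1.4881
θ = b + logit/(a) = 1.6 + (-1.4881)/2.5000 = 1.0048

1.00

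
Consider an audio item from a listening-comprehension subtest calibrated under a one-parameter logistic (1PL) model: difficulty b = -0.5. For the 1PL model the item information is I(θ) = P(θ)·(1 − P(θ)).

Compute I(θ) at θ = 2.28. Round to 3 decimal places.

P = 1/(1+e^{-2.7800}) = 0.9416
P(1−P) = 0.9416 × 0.0584 = 0.0550
I = P(1−P) = 0.05500

0.055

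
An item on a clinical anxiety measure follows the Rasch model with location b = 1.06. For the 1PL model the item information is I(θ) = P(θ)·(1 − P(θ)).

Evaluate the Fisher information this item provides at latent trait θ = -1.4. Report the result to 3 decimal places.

P = 1/(1+e^{2.4600}) = 0.0787
P(1−P) = 0.0787 × 0.9213 = 0.0725
I = P(1−P) = 0.07252

0.073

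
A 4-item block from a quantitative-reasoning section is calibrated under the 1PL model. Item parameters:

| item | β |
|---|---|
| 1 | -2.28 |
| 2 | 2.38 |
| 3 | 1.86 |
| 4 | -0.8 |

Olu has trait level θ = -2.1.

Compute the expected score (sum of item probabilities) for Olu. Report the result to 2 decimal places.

0.79

P(θ) = 1 / (1 + exp(−(θ − β)))
P_1 = 1/(1+e^{-0.1800}) = 0.5449
P_2 = 1/(1+e^{4.4800}) = 0.0112
P_3 = 1/(1+e^{3.9600}) = 0.0187
P_4 = 1/(1+e^{1.3000}) = 0.2142
E[score] = 0.5449 + 0.0112 + 0.0187 + 0.2142 = 0.7890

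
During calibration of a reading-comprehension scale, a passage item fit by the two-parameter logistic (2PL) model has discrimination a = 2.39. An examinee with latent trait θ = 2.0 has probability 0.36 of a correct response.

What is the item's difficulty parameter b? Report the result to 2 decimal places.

2.24

P(θ) = 1 / (1 + exp(−a(θ − b)))
logit(0.36) = ln(0.36/0.64) = -0.5754
b = θ − logit/(a) = 2.0 − (-0.5754)/2.3900 = 2.2407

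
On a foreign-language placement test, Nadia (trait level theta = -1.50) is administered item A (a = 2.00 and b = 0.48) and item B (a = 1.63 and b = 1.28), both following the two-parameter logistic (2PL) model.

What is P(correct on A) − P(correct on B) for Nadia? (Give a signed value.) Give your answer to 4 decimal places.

P(theta) = 1 / (1 + exp(−a(theta − b)))
P_A = 0.0187
P_B = 0.0107
P_A − P_B = 0.0081

0.0081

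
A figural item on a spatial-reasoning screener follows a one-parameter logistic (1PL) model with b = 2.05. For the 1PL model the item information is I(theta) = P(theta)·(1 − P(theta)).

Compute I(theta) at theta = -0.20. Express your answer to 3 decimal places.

0.086

P = 1/(1+e^{2.2500}) = 0.0953
P(1−P) = 0.0953 × 0.9047 = 0.0863
I = P(1−P) = 0.08626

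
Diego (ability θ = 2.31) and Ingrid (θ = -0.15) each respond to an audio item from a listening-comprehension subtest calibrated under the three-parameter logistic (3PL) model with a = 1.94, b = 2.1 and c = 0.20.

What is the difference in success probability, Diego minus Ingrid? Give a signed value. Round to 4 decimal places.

0.4703

P(θ) = c + (1 − c) · 1 / (1 + exp(−a(θ − b)))
P(Diego) = 0.6804  [exponent 0.4074]
P(Ingrid) = 0.2100  [exponent -4.3650]
Difference = 0.6804 − 0.2100 = 0.4703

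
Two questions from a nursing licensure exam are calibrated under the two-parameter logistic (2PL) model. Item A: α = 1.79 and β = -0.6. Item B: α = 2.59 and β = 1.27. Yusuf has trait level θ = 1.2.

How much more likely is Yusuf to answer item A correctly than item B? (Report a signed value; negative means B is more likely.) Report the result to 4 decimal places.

P(θ) = 1 / (1 + exp(−α(θ − β)))
P_A = 0.9617
P_B = 0.4548
P_A − P_B = 0.5069

0.5069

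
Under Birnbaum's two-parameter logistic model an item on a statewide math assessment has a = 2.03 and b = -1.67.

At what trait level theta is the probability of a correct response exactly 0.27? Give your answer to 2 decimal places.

P(theta) = 1 / (1 + exp(−a(theta − b)))
logit = ln(0.2700/0.7300) = -0.9946
theta = b + logit/(a) = -1.67 + (-0.9946)/2.0300 = -2.1600

-2.16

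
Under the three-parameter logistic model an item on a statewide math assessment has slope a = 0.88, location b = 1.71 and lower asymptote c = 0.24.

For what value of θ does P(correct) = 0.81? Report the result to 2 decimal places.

P(θ) = c + (1 − c) · 1 / (1 + exp(−a(θ − b)))
Remove guessing floor: (0.81 − 0.24)/(1 − 0.24) = 0.7500
logit = ln(0.7500/0.2500) = 1.0986
θ = b + logit/(a) = 1.71 + 1.0986/0.8800 = 2.9584

2.96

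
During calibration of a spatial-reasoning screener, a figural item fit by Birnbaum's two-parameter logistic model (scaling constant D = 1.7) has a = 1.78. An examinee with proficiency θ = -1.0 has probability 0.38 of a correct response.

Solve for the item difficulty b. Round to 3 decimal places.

P(θ) = 1 / (1 + exp(−D·a(θ − b)))
logit(0.38) = ln(0.38/0.62) = -0.4895
b = θ − logit/(1.7·a) = -1.0 − (-0.4895)/3.0260 = -0.8382

-0.838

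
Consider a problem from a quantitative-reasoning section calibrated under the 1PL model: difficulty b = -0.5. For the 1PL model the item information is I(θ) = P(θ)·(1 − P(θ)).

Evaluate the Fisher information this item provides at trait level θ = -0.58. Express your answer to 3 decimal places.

0.250

P = 1/(1+e^{0.0800}) = 0.4800
P(1−P) = 0.4800 × 0.5200 = 0.2496
I = P(1−P) = 0.24960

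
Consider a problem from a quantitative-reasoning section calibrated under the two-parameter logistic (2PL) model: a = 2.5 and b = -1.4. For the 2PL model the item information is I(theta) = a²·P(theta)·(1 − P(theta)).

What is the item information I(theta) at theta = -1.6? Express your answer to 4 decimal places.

1.4688

P = 1/(1+e^{0.5000}) = 0.3775
P(1−P) = 0.3775 × 0.6225 = 0.2350
I = a² × P(1−P) = 2.5² × 0.2350 = 1.46877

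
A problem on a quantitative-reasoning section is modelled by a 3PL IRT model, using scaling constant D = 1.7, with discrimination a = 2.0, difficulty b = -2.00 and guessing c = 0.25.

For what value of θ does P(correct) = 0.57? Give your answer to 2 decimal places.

-2.09

P(θ) = c + (1 − c) · 1 / (1 + exp(−D·a(θ − b)))
Remove guessing floor: (0.57 − 0.25)/(1 − 0.25) = 0.4267
logit = ln(0.4267/0.5733) = -0.2955
θ = b + logit/(1.7·a) = -2.00 + (-0.2955)/3.4000 = -2.0869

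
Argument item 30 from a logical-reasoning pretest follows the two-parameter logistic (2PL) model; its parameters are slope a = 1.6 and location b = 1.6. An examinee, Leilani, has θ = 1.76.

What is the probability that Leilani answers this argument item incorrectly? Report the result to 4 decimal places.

0.4363

P(θ) = 1 / (1 + exp(−a(θ − b)))
Exponent: 1.6 × (1.76 − 1.6) = 0.2560
1/(1 + e^{-0.2560}) = 0.5637
P(incorrect) = 1 − 0.5637 = 0.4363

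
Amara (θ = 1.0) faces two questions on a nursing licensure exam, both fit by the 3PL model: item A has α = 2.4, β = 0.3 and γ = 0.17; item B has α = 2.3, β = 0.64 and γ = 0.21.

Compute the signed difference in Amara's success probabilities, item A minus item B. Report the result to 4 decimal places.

0.1098

P(θ) = γ + (1 − γ) · 1 / (1 + exp(−α(θ − β)))
P_A = 0.8696
P_B = 0.7598
P_A − P_B = 0.1098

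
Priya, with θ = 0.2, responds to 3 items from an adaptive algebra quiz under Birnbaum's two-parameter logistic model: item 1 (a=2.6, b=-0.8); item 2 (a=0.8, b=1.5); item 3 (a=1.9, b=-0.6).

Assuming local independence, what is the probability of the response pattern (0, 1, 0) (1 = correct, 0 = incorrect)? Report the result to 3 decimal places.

P(θ) = 1 / (1 + exp(−a(θ − b)))
P_1 = 1/(1+e^{-2.6000}) = 0.9309
P_2 = 1/(1+e^{1.0400}) = 0.2611
P_3 = 1/(1+e^{-1.5200}) = 0.8205
L = (1−P_1) × P_2 × (1−P_3) = 0.0691 × 0.2611 × 0.1795 = 0.00324

0.003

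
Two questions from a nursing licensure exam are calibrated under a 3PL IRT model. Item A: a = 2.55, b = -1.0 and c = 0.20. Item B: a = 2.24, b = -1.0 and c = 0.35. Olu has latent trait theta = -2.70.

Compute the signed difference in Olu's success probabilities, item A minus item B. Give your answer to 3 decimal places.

-0.154

P(theta) = c + (1 − c) · 1 / (1 + exp(−a(theta − b)))
P_A = 0.2103
P_B = 0.3641
P_A − P_B = -0.1538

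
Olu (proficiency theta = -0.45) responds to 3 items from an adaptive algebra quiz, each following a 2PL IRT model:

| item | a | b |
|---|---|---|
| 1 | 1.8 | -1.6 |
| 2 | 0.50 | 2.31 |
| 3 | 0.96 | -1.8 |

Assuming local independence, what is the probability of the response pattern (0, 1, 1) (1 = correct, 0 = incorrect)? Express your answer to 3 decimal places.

0.018

P(theta) = 1 / (1 + exp(−a(theta − b)))
P_1 = 1/(1+e^{-2.0700}) = 0.8880
P_2 = 1/(1+e^{1.3800}) = 0.2010
P_3 = 1/(1+e^{-1.2960}) = 0.7852
L = (1−P_1) × P_2 × P_3 = 0.1120 × 0.2010 × 0.7852 = 0.01768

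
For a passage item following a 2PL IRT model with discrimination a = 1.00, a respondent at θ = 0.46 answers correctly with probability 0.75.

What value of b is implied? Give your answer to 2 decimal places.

-0.64

P(θ) = 1 / (1 + exp(−a(θ − b)))
logit(0.75) = ln(0.75/0.25) = 1.0986
b = θ − logit/(a) = 0.46 − 1.0986/1.0000 = -0.6386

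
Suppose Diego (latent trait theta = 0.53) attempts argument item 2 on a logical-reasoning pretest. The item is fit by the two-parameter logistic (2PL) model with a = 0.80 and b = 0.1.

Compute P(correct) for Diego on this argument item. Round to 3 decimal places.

0.585

P(theta) = 1 / (1 + exp(−a(theta − b)))
Exponent: 0.80 × (0.53 − 0.1) = 0.3440
1/(1 + e^{-0.3440}) = 0.5852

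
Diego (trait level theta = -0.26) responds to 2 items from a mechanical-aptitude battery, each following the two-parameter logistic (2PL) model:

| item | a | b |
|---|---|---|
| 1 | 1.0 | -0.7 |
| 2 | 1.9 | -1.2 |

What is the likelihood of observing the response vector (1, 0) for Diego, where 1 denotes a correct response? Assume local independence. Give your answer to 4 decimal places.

P(theta) = 1 / (1 + exp(−a(theta − b)))
P_1 = 1/(1+e^{-0.4400}) = 0.6083
P_2 = 1/(1+e^{-1.7860}) = 0.8564
L = P_1 × (1−P_2) = 0.6083 × 0.1436 = 0.08732

0.0873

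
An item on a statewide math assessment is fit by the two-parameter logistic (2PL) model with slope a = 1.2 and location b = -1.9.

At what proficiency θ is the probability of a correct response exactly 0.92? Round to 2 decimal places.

0.14

P(θ) = 1 / (1 + exp(−a(θ − b)))
logit = ln(0.9200/0.0800) = 2.4423
θ = b + logit/(a) = -1.9 + 2.4423/1.2000 = 0.1353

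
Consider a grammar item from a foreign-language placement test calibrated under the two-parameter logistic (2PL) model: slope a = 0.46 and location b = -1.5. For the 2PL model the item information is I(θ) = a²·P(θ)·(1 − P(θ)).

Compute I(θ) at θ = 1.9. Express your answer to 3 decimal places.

P = 1/(1+e^{-1.5640}) = 0.8269
P(1−P) = 0.8269 × 0.1731 = 0.1431
I = a² × P(1−P) = 0.46² × 0.1431 = 0.03028

0.030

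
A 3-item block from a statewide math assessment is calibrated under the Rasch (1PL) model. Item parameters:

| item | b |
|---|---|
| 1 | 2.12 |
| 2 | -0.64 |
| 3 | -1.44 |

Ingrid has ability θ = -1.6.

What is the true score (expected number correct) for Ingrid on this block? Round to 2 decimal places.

0.76

P(θ) = 1 / (1 + exp(−(θ − b)))
P_1 = 1/(1+e^{3.7200}) = 0.0237
P_2 = 1/(1+e^{0.9600}) = 0.2769
P_3 = 1/(1+e^{0.1600}) = 0.4601
E[score] = 0.0237 + 0.2769 + 0.4601 = 0.7606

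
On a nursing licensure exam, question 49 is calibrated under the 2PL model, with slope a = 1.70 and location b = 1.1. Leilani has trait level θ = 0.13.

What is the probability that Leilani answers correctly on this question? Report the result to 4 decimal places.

P(θ) = 1 / (1 + exp(−a(θ − b)))
Exponent: 1.70 × (0.13 − 1.1) = -1.6490
1/(1 + e^{1.6490}) = 0.1612

0.1612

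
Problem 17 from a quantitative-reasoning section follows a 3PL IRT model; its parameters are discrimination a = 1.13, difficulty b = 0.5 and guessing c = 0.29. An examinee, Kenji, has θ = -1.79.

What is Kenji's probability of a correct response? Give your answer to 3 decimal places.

0.340

P(θ) = c + (1 − c) · 1 / (1 + exp(−a(θ − b)))
Exponent: 1.13 × (-1.79 − 0.5) = -2.5877
1/(1 + e^{2.5877}) = 0.0699
P = 0.29 + 0.71 × 0.0699 = 0.3397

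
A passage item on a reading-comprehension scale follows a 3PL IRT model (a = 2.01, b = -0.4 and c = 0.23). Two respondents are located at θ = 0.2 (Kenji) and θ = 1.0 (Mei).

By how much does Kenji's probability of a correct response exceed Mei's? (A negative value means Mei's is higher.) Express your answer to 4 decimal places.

-0.1339

P(θ) = c + (1 − c) · 1 / (1 + exp(−a(θ − b)))
P(Kenji) = 0.8226  [exponent 1.2060]
P(Mei) = 0.9564  [exponent 2.8140]
Difference = 0.8226 − 0.9564 = -0.1339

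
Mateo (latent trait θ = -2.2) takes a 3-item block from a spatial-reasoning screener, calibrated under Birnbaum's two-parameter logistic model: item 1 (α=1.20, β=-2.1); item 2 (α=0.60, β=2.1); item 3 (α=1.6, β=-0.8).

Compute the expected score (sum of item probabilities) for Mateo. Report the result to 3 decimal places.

0.637

P(θ) = 1 / (1 + exp(−α(θ − β)))
P_1 = 1/(1+e^{0.1200}) = 0.4700
P_2 = 1/(1+e^{2.5800}) = 0.0704
P_3 = 1/(1+e^{2.2400}) = 0.0962
E[score] = 0.4700 + 0.0704 + 0.0962 = 0.6367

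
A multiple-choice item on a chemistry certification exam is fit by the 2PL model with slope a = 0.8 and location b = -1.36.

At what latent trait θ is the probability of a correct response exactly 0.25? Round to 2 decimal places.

-2.73

P(θ) = 1 / (1 + exp(−a(θ − b)))
logit = ln(0.2500/0.7500) = -1.0986
θ = b + logit/(a) = -1.36 + (-1.0986)/0.8000 = -2.7333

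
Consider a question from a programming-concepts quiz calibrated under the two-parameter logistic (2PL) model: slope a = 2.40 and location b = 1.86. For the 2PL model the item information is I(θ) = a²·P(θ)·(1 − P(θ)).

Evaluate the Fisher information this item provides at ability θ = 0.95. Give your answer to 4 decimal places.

P = 1/(1+e^{2.1840}) = 0.1012
P(1−P) = 0.1012 × 0.8988 = 0.0910
I = a² × P(1−P) = 2.40² × 0.0910 = 0.52391

0.5239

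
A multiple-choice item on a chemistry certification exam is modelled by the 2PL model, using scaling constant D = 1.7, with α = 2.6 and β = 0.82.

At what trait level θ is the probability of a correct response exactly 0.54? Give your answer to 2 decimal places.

0.86

P(θ) = 1 / (1 + exp(−D·α(θ − β)))
logit = ln(0.5400/0.4600) = 0.1603
θ = β + logit/(1.7·α) = 0.82 + 0.1603/4.4200 = 0.8563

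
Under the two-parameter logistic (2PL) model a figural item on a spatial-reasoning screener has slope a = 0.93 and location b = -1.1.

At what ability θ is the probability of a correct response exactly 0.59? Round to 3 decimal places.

-0.709

P(θ) = 1 / (1 + exp(−a(θ − b)))
logit = ln(0.5900/0.4100) = 0.3640
θ = b + logit/(a) = -1.1 + 0.3640/0.9300 = -0.7086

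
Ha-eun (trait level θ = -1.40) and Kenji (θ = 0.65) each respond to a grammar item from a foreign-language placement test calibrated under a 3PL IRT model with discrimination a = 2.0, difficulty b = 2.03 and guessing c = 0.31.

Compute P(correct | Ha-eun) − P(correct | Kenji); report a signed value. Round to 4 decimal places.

-0.0403

P(θ) = c + (1 − c) · 1 / (1 + exp(−a(θ − b)))
P(Ha-eun) = 0.3107  [exponent -6.8600]
P(Kenji) = 0.3511  [exponent -2.7600]
Difference = 0.3107 − 0.3511 = -0.0403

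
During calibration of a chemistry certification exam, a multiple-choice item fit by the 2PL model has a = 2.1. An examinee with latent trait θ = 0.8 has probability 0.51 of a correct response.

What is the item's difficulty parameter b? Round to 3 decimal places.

P(θ) = 1 / (1 + exp(−a(θ − b)))
logit(0.51) = ln(0.51/0.49) = 0.0400
b = θ − logit/(a) = 0.8 − 0.0400/2.1000 = 0.7809

0.781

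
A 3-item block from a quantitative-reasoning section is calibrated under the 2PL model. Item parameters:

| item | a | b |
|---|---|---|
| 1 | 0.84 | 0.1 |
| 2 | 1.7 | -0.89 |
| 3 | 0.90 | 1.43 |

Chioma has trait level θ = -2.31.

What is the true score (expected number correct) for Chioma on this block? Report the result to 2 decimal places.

0.23

P(θ) = 1 / (1 + exp(−a(θ − b)))
P_1 = 1/(1+e^{2.0244}) = 0.1167
P_2 = 1/(1+e^{2.4140}) = 0.0821
P_3 = 1/(1+e^{3.3660}) = 0.0334
E[score] = 0.1167 + 0.0821 + 0.0334 = 0.2322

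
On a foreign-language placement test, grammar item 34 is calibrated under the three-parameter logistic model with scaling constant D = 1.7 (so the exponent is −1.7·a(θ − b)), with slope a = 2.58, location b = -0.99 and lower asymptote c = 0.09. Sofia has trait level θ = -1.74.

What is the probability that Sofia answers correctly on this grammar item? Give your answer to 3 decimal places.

P(θ) = c + (1 − c) · 1 / (1 + exp(−D·a(θ − b)))
Exponent: 1.7 × 2.58 × (-1.74 − (-0.99)) = -3.2895
1/(1 + e^{3.2895}) = 0.0359
P = 0.09 + 0.91 × 0.0359 = 0.1227

0.123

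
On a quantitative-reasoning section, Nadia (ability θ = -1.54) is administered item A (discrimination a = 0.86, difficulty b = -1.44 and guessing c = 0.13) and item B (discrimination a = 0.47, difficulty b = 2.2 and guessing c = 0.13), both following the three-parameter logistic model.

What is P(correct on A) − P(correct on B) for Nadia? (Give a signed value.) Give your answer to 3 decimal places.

P(θ) = c + (1 − c) · 1 / (1 + exp(−a(θ − b)))
P_A = 0.5463
P_B = 0.2579
P_A − P_B = 0.2884

0.288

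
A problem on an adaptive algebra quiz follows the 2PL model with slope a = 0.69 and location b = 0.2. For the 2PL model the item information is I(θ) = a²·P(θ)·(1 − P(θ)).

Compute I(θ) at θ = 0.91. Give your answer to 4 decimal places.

0.1122

P = 1/(1+e^{-0.4899}) = 0.6201
P(1−P) = 0.6201 × 0.3799 = 0.2356
I = a² × P(1−P) = 0.69² × 0.2356 = 0.11216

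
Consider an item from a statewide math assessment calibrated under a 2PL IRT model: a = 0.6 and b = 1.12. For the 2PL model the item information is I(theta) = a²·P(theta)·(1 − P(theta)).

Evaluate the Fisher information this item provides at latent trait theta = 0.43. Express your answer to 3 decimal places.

P = 1/(1+e^{0.4140}) = 0.3980
P(1−P) = 0.3980 × 0.6020 = 0.2396
I = a² × P(1−P) = 0.6² × 0.2396 = 0.08625

0.086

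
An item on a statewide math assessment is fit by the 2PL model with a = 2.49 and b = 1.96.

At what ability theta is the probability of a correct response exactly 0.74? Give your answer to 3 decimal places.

2.380

P(theta) = 1 / (1 + exp(−a(theta − b)))
logit = ln(0.7400/0.2600) = 1.0460
theta = b + logit/(a) = 1.96 + 1.0460/2.4900 = 2.3801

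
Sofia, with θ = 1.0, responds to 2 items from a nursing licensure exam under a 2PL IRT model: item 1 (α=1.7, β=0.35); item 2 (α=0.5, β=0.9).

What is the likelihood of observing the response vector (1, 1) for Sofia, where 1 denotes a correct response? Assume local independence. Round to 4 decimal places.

P(θ) = 1 / (1 + exp(−α(θ − β)))
P_1 = 1/(1+e^{-1.1050}) = 0.7512
P_2 = 1/(1+e^{-0.0500}) = 0.5125
L = P_1 × P_2 = 0.7512 × 0.5125 = 0.38499

0.3850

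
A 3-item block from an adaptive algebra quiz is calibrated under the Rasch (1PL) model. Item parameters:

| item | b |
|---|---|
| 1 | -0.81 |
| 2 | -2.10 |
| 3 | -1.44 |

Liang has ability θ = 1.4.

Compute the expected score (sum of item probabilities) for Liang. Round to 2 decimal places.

2.82

P(θ) = 1 / (1 + exp(−(θ − b)))
P_1 = 1/(1+e^{-2.2100}) = 0.9011
P_2 = 1/(1+e^{-3.5000}) = 0.9707
P_3 = 1/(1+e^{-2.8400}) = 0.9448
E[score] = 0.9011 + 0.9707 + 0.9448 = 2.8166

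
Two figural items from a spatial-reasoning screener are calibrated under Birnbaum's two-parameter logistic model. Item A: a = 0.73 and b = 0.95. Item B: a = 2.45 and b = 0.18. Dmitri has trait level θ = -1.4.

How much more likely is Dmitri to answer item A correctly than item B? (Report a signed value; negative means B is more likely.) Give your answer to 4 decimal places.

P(θ) = 1 / (1 + exp(−a(θ − b)))
P_A = 0.1525
P_B = 0.0204
P_A − P_B = 0.1320

0.1320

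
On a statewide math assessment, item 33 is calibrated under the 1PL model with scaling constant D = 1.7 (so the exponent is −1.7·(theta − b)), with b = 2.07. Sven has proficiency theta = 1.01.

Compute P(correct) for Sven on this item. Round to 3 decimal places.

P(theta) = 1 / (1 + exp(−D·(theta − b)))
Exponent: 1.7 × (1.01 − 2.07) = -1.8020
1/(1 + e^{1.8020}) = 0.1416
P = 0.1416

0.142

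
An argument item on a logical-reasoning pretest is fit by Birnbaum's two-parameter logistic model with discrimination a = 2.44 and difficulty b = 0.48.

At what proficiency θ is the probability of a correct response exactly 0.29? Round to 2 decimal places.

P(θ) = 1 / (1 + exp(−a(θ − b)))
logit = ln(0.2900/0.7100) = -0.8954
θ = b + logit/(a) = 0.48 + (-0.8954)/2.4400 = 0.1130

0.11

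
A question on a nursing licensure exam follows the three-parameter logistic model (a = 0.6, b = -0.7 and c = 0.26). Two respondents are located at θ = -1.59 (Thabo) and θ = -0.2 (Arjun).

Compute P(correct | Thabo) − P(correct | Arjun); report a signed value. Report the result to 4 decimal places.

-0.1516

P(θ) = c + (1 − c) · 1 / (1 + exp(−a(θ − b)))
P(Thabo) = 0.5335  [exponent -0.5340]
P(Arjun) = 0.6851  [exponent 0.3000]
Difference = 0.5335 − 0.6851 = -0.1516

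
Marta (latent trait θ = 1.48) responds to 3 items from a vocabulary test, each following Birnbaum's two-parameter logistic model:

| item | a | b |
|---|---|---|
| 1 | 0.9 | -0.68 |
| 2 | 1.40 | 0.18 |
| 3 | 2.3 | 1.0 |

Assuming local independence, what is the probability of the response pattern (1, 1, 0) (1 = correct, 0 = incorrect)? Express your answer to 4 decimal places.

0.1874

P(θ) = 1 / (1 + exp(−a(θ − b)))
P_1 = 1/(1+e^{-1.9440}) = 0.8748
P_2 = 1/(1+e^{-1.8200}) = 0.8606
P_3 = 1/(1+e^{-1.1040}) = 0.7510
L = P_1 × P_2 × (1−P_3) = 0.8748 × 0.8606 × 0.2490 = 0.18744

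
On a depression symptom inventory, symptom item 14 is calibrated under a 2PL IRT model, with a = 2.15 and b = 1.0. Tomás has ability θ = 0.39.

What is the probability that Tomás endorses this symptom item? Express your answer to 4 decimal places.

0.2122

P(θ) = 1 / (1 + exp(−a(θ − b)))
Exponent: 2.15 × (0.39 − 1.0) = -1.3115
1/(1 + e^{1.3115}) = 0.2122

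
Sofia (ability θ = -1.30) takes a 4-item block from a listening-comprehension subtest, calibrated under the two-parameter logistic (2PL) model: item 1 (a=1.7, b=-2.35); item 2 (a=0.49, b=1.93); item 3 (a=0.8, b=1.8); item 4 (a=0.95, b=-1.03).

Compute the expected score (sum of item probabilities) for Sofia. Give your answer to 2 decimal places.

1.54

P(θ) = 1 / (1 + exp(−a(θ − b)))
P_1 = 1/(1+e^{-1.7850}) = 0.8563
P_2 = 1/(1+e^{1.5827}) = 0.1704
P_3 = 1/(1+e^{2.4800}) = 0.0773
P_4 = 1/(1+e^{0.2565}) = 0.4362
E[score] = 0.8563 + 0.1704 + 0.0773 + 0.4362 = 1.5402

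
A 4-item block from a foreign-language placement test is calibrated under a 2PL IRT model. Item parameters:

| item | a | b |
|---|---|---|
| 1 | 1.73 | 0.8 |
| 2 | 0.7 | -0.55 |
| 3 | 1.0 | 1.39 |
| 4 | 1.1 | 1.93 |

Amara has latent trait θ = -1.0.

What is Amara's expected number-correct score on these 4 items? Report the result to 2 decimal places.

P(θ) = 1 / (1 + exp(−a(θ − b)))
P_1 = 1/(1+e^{3.1140}) = 0.0425
P_2 = 1/(1+e^{0.3150}) = 0.4219
P_3 = 1/(1+e^{2.3900}) = 0.0839
P_4 = 1/(1+e^{3.2230}) = 0.0383
E[score] = 0.0425 + 0.4219 + 0.0839 + 0.0383 = 0.5867

0.59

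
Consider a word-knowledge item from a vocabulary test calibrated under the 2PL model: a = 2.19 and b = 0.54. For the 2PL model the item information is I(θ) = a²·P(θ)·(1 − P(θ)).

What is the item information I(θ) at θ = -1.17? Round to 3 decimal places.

0.108

P = 1/(1+e^{3.7449}) = 0.0231
P(1−P) = 0.0231 × 0.9769 = 0.0226
I = a² × P(1−P) = 2.19² × 0.0226 = 0.10819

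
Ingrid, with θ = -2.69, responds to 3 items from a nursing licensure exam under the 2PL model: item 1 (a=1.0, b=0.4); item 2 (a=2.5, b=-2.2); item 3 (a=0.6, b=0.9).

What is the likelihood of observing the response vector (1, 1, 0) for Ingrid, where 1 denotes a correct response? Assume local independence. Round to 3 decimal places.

0.009

P(θ) = 1 / (1 + exp(−a(θ − b)))
P_1 = 1/(1+e^{3.0900}) = 0.0435
P_2 = 1/(1+e^{1.2250}) = 0.2271
P_3 = 1/(1+e^{2.1540}) = 0.1040
L = P_1 × P_2 × (1−P_3) = 0.0435 × 0.2271 × 0.8960 = 0.00885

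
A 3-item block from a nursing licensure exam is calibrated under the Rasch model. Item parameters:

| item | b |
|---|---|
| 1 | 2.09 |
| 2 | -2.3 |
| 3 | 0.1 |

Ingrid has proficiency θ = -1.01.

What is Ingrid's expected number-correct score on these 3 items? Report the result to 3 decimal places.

P(θ) = 1 / (1 + exp(−(θ − b)))
P_1 = 1/(1+e^{3.1000}) = 0.0431
P_2 = 1/(1+e^{-1.2900}) = 0.7841
P_3 = 1/(1+e^{1.1100}) = 0.2479
E[score] = 0.0431 + 0.7841 + 0.2479 = 1.0751

1.075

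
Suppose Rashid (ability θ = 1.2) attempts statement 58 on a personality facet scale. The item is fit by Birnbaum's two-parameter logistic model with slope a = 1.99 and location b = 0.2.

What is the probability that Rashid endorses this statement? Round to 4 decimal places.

0.8797

P(θ) = 1 / (1 + exp(−a(θ − b)))
Exponent: 1.99 × (1.2 − 0.2) = 1.9900
1/(1 + e^{-1.9900}) = 0.8797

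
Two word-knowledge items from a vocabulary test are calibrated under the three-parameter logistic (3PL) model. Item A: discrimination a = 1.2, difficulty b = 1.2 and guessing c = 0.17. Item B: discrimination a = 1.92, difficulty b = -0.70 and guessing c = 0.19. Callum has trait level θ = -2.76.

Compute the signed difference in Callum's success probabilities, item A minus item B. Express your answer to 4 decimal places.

-0.0281

P(θ) = c + (1 − c) · 1 / (1 + exp(−a(θ − b)))
P_A = 0.1771
P_B = 0.2052
P_A − P_B = -0.0281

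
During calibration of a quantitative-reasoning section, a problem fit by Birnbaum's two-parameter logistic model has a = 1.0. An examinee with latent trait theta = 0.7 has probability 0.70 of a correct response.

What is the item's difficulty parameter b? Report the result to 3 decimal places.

P(theta) = 1 / (1 + exp(−a(theta − b)))
logit(0.70) = ln(0.70/0.30) = 0.8473
b = theta − logit/(a) = 0.7 − 0.8473/1.0000 = -0.1473

-0.147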